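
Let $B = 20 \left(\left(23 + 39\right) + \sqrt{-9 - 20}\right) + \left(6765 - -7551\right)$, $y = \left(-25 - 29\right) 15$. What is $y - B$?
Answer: $-16366 - 20 i \sqrt{29} \approx -16366.0 - 107.7 i$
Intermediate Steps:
$y = -810$ ($y = \left(-54\right) 15 = -810$)
$B = 15556 + 20 i \sqrt{29}$ ($B = 20 \left(62 + \sqrt{-29}\right) + \left(6765 + 7551\right) = 20 \left(62 + i \sqrt{29}\right) + 14316 = \left(1240 + 20 i \sqrt{29}\right) + 14316 = 15556 + 20 i \sqrt{29} \approx 15556.0 + 107.7 i$)
$y - B = -810 - \left(15556 + 20 i \sqrt{29}\right) = -16366 - 20 i \sqrt{29}$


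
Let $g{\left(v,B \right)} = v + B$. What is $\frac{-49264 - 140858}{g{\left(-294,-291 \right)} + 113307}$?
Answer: $- \frac{31687}{18787} \approx -1.6866$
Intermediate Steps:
$g{\left(v,B \right)} = B + v$
$\frac{-49264 - 140858}{g{\left(-294,-291 \right)} + 113307} = \frac{-49264 - 140858}{\left(-291 - 294\right) + 113307} = - \frac{190122}{-585 + 113307} = - \frac{190122}{112722} = \left(-190122\right) \frac{1}{112722} = - \frac{31687}{18787}$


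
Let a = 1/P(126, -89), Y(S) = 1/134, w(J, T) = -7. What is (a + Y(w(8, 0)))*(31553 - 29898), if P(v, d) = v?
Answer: 107575/4221 ≈ 25.486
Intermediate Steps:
Y(S) = 1/134
a = 1/126 ≈ 0.0079365
(a + Y(w(8, 0)))*(31553 - 29898) = (1/126 + 1/134)*(31553 - 29898) = (65/4221)*1655 = 107575/4221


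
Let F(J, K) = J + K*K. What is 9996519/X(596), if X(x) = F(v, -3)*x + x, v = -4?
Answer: 3332173/1192 ≈ 2795.4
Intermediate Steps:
F(J, K) = J + K²
X(x) = 6*x (X(x) = (-4 + (-3)²)*x + x = (-4 + 9)*x + x = 5*x + x = 6*x)
9996519/X(596) = 9996519/((6*596)) = 9996519/3576 = 9996519*(1/3576) = 3332173/1192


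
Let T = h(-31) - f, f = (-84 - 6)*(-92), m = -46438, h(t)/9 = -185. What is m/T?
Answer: 46438/9945 ≈ 4.6695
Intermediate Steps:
h(t) = -1665 (h(t) = 9*(-185) = -1665)
f = 8280 (f = -90*(-92) = 8280)
T = -9945 (T = -1665 - 1*8280 = -1665 - 8280 = -9945)
m/T = -46438/(-9945) = -46438*(-1/9945) = 46438/9945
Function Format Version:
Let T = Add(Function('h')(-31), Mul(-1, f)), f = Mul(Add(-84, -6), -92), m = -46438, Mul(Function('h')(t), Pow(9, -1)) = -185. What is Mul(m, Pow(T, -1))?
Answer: Rational(46438, 9945) ≈ 4.6695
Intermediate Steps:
Function('h')(t) = -1665 (Function('h')(t) = Mul(9, -185) = -1665)
f = 8280 (f = Mul(-90, -92) = 8280)
T = -9945 (T = Add(-1665, Mul(-1, 8280)) = Add(-1665, -8280) = -9945)
Mul(m, Pow(T, -1)) = Mul(-46438, Pow(-9945, -1)) = Mul(-46438, Rational(-1, 9945)) = Rational(46438, 9945)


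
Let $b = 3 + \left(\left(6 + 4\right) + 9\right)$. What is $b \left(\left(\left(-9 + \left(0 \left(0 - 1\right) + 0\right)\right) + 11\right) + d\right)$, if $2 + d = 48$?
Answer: $1056$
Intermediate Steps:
$d = 46$ ($d = -2 + 48 = 46$)
$b = 22$ ($b = 3 + \left(10 + 9\right) = 3 + 19 = 22$)
$b \left(\left(\left(-9 + \left(0 \left(0 - 1\right) + 0\right)\right) + 11\right) + d\right) = 22 \left(\left(\left(-9 + \left(0 \left(0 - 1\right) + 0\right)\right) + 11\right) + 46\right) = 22 \left(\left(\left(-9 + \left(0 \left(-1\right) + 0\right)\right) + 11\right) + 46\right) = 22 \left(\left(\left(-9 + \left(0 + 0\right)\right) + 11\right) + 46\right) = 22 \left(\left(\left(-9 + 0\right) + 11\right) + 46\right) = 22 \left(\left(-9 + 11\right) + 46\right) = 22 \left(2 + 46\right) = 22 \cdot 48 = 1056$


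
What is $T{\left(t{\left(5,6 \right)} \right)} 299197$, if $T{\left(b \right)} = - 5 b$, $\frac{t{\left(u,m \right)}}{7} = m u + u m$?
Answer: $-628313700$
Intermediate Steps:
$t{\left(u,m \right)} = 14 m u$ ($t{\left(u,m \right)} = 7 \left(m u + u m\right) = 7 \left(m u + m u\right) = 7 \cdot 2 m u = 14 m u$)
$T{\left(t{\left(5,6 \right)} \right)} 299197 = - 5 \cdot 14 \cdot 6 \cdot 5 \cdot 299197 = \left(-5\right) 420 \cdot 299197 = \left(-2100\right) 299197 = -628313700$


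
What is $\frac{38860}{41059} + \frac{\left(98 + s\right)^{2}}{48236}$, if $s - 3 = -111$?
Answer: $\frac{469639215}{495130481} \approx 0.94852$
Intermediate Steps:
$s = -108$ ($s = 3 - 111 = -108$)
$\frac{38860}{41059} + \frac{\left(98 + s\right)^{2}}{48236} = \frac{38860}{41059} + \frac{\left(98 - 108\right)^{2}}{48236} = 38860 \cdot \frac{1}{41059} + \left(-10\right)^{2} \cdot \frac{1}{48236} = \frac{38860}{41059} + 100 \cdot \frac{1}{48236} = \frac{38860}{41059} + \frac{25}{12059} = \frac{469639215}{495130481}$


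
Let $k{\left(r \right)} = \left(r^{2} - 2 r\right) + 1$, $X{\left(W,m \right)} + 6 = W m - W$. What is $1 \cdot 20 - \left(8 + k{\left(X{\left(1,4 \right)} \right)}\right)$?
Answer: $-4$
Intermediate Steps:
$X{\left(W,m \right)} = -6 - W + W m$ ($X{\left(W,m \right)} = -6 + \left(W m - W\right) = -6 + \left(- W + W m\right) = -6 - W + W m$)
$k{\left(r \right)} = 1 + r^{2} - 2 r$
$1 \cdot 20 - \left(8 + k{\left(X{\left(1,4 \right)} \right)}\right) = 1 \cdot 20 - \left(9 + \left(-6 - 1 + 1 \cdot 4\right)^{2} - 2 \left(-6 - 1 + 1 \cdot 4\right)\right) = 20 - \left(9 + \left(-6 - 1 + 4\right)^{2} - 2 \left(-6 - 1 + 4\right)\right) = 20 - \left(18 + 6\right) = 20 - 24 = -4$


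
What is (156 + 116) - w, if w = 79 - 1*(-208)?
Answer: -15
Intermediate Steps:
w = 287 (w = 79 + 208 = 287)
(156 + 116) - w = (156 + 116) - 1*287 = 272 - 287 = -15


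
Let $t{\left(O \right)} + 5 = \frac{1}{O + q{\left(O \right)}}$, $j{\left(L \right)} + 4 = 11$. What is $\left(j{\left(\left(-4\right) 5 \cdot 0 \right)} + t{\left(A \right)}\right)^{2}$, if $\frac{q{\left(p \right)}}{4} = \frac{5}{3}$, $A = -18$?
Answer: $\frac{4225}{1156} \approx 3.6548$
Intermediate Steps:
$j{\left(L \right)} = 7$ ($j{\left(L \right)} = -4 + 11 = 7$)
$q{\left(p \right)} = \frac{20}{3}$ ($q{\left(p \right)} = 4 \cdot \frac{5}{3} = \frac{20}{3}$)
$t{\left(O \right)} = -5 + \frac{1}{\frac{20}{3} + O}$ ($t{\left(O \right)} = -5 + \frac{1}{O + \frac{20}{3}} = -5 + \frac{1}{\frac{20}{3} + O}$)
$\left(j{\left(\left(-4\right) 5 \cdot 0 \right)} + t{\left(A \right)}\right)^{2} = \left(7 + \frac{-97 - -270}{20 + 3 \left(-18\right)}\right)^{2} = \left(7 + \frac{-97 + 270}{20 - 54}\right)^{2} = \left(7 + \frac{1}{-34} \cdot 173\right)^{2} = \left(7 - \frac{173}{34}\right)^{2} = \left(\frac{65}{34}\right)^{2} = \frac{4225}{1156}$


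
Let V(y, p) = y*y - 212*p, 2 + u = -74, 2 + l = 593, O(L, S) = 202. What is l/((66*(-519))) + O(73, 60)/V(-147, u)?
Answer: -5124601/430698378 ≈ -0.011898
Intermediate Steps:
l = 591 (l = -2 + 593 = 591)
u = -76 (u = -2 - 74 = -76)
V(y, p) = y² - 212*p
l/((66*(-519))) + O(73, 60)/V(-147, u) = 591/((66*(-519))) + 202/((-147)² - 212*(-76)) = 591/(-34254) + 202/(21609 + 16112) = 591*(-1/34254) + 202/37721 = -197/11418 + 202*(1/37721) = -197/11418 + 202/37721 = -5124601/430698378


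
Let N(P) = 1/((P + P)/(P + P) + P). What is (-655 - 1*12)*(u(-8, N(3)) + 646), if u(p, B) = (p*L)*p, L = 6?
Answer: -687010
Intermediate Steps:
N(P) = 1/(1 + P) (N(P) = 1/((2*P)/((2*P)) + P) = 1/((2*P)*(1/(2*P)) + P) = 1/(1 + P))
u(p, B) = 6*p² (u(p, B) = (p*6)*p = (6*p)*p = 6*p²)
(-655 - 1*12)*(u(-8, N(3)) + 646) = (-655 - 1*12)*(6*(-8)² + 646) = (-655 - 12)*(6*64 + 646) = -667*(384 + 646) = -667*1030 = -687010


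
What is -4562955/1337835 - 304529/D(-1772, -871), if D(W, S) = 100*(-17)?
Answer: 26643502081/151621300 ≈ 175.72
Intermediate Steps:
D(W, S) = -1700
-4562955/1337835 - 304529/D(-1772, -871) = -4562955/1337835 - 304529/(-1700) = -4562955*1/1337835 - 304529*(-1/1700) = -304197/89189 + 304529/1700 = 26643502081/151621300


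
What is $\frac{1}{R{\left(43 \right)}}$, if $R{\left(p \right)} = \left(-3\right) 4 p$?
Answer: $- \frac{1}{516} \approx -0.001938$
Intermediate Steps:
$R{\left(p \right)} = - 12 p$
$\frac{1}{R{\left(43 \right)}} = \frac{1}{\left(-12\right) 43} = \frac{1}{-516} = - \frac{1}{516}$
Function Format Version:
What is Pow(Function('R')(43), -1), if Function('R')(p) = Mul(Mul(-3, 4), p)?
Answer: Rational(-1, 516) ≈ -0.0019380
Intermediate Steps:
Function('R')(p) = Mul(-12, p)
Pow(Function('R')(43), -1) = Pow(Mul(-12, 43), -1) = Pow(-516, -1) = Rational(-1, 516)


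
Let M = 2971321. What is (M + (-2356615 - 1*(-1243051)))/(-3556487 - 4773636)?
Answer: -1857757/8330123 ≈ -0.22302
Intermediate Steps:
(M + (-2356615 - 1*(-1243051)))/(-3556487 - 4773636) = (2971321 + (-2356615 - 1*(-1243051)))/(-3556487 - 4773636) = (2971321 + (-2356615 + 1243051))/(-8330123) = (2971321 - 1113564)*(-1/8330123) = 1857757*(-1/8330123) = -1857757/8330123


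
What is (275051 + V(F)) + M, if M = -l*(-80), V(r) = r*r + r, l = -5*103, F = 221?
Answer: 282913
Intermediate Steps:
l = -515
V(r) = r + r**2 (V(r) = r**2 + r = r + r**2)
M = -41200 (M = -(-515)*(-80) = -1*41200 = -41200)
(275051 + V(F)) + M = (275051 + 221*(1 + 221)) - 41200 = (275051 + 221*222) - 41200 = (275051 + 49062) - 41200 = 324113 - 41200 = 282913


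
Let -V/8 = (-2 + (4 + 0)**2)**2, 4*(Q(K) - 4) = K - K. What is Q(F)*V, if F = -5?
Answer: -6272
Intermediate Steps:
Q(K) = 4 (Q(K) = 4 + (K - K)/4 = 4 + (1/4)*0 = 4 + 0 = 4)
V = -1568 (V = -8*(-2 + (4 + 0)**2)**2 = -8*(-2 + 4**2)**2 = -8*(-2 + 16)**2 = -8*14**2 = -8*196 = -1568)
Q(F)*V = 4*(-1568) = -6272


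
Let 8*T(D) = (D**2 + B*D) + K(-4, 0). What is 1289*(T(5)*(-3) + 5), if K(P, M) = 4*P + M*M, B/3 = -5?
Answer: 153391/4 ≈ 38348.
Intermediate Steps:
B = -15 (B = 3*(-5) = -15)
K(P, M) = M**2 + 4*P (K(P, M) = 4*P + M**2 = M**2 + 4*P)
T(D) = -2 - 15*D/8 + D**2/8 (T(D) = ((D**2 - 15*D) + (0**2 + 4*(-4)))/8 = ((D**2 - 15*D) + (0 - 16))/8 = ((D**2 - 15*D) - 16)/8 = (-16 + D**2 - 15*D)/8 = -2 - 15*D/8 + D**2/8)
1289*(T(5)*(-3) + 5) = 1289*((-2 - 15/8*5 + (1/8)*5**2)*(-3) + 5) = 1289*((-2 - 75/8 + (1/8)*25)*(-3) + 5) = 1289*((-2 - 75/8 + 25/8)*(-3) + 5) = 1289*(-33/4*(-3) + 5) = 1289*(99/4 + 5) = 1289*(119/4) = 153391/4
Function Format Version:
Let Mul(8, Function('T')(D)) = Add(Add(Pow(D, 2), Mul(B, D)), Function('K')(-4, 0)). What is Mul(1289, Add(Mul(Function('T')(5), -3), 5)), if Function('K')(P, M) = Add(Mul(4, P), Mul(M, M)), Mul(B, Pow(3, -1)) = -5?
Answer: Rational(153391, 4) ≈ 38348.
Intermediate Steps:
B = -15 (B = Mul(3, -5) = -15)
Function('K')(P, M) = Add(Pow(M, 2), Mul(4, P)) (Function('K')(P, M) = Add(Mul(4, P), Pow(M, 2)) = Add(Pow(M, 2), Mul(4, P)))
Function('T')(D) = Add(-2, Mul(Rational(-15, 8), D), Mul(Rational(1, 8), Pow(D, 2))) (Function('T')(D) = Mul(Rational(1, 8), Add(Add(Pow(D, 2), Mul(-15, D)), Add(Pow(0, 2), Mul(4, -4)))) = Mul(Rational(1, 8), Add(Add(Pow(D, 2), Mul(-15, D)), Add(0, -16))) = Mul(Rational(1, 8), Add(Add(Pow(D, 2), Mul(-15, D)), -16)) = Mul(Rational(1, 8), Add(-16, Pow(D, 2), Mul(-15, D))) = Add(-2, Mul(Rational(-15, 8), D), Mul(Rational(1, 8), Pow(D, 2))))
Mul(1289, Add(Mul(Function('T')(5), -3), 5)) = Mul(1289, Add(Mul(Add(-2, Mul(Rational(-15, 8), 5), Mul(Rational(1, 8), Pow(5, 2))), -3), 5)) = Mul(1289, Add(Mul(Add(-2, Rational(-75, 8), Mul(Rational(1, 8), 25)), -3), 5)) = Mul(1289, Add(Mul(Add(-2, Rational(-75, 8), Rational(25, 8)), -3), 5)) = Mul(1289, Add(Mul(Rational(-33, 4), -3), 5)) = Mul(1289, Add(Rational(99, 4), 5)) = Mul(1289, Rational(119, 4)) = Rational(153391, 4)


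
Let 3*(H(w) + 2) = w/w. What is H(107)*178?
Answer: -890/3 ≈ -296.67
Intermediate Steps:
H(w) = -5/3 (H(w) = -2 + (w/w)/3 = -2 + (⅓)*1 = -2 + ⅓ = -5/3)
H(107)*178 = -5/3*178 = -890/3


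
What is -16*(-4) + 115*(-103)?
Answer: -11781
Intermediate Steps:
-16*(-4) + 115*(-103) = 64 - 11845 = -11781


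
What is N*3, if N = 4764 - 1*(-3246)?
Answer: 24030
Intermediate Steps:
N = 8010 (N = 4764 + 3246 = 8010)
N*3 = 8010*3 = 24030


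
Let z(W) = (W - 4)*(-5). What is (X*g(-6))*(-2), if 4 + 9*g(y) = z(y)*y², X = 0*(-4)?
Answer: 0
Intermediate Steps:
X = 0
z(W) = 20 - 5*W (z(W) = (-4 + W)*(-5) = 20 - 5*W)
g(y) = -4/9 + y²*(20 - 5*y)/9 (g(y) = -4/9 + ((20 - 5*y)*y²)/9 = -4/9 + (y²*(20 - 5*y))/9 = -4/9 + y²*(20 - 5*y)/9)
(X*g(-6))*(-2) = (0*(-4/9 + (5/9)*(-6)²*(4 - 1*(-6))))*(-2) = (0*(-4/9 + (5/9)*36*(4 + 6)))*(-2) = (0*(-4/9 + (5/9)*36*10))*(-2) = (0*(-4/9 + 200))*(-2) = (0*(1796/9))*(-2) = 0*(-2) = 0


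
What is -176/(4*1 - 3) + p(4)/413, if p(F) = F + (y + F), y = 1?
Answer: -72679/413 ≈ -175.98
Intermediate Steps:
p(F) = 1 + 2*F (p(F) = F + (1 + F) = 1 + 2*F)
-176/(4*1 - 3) + p(4)/413 = -176/(4*1 - 3) + (1 + 2*4)/413 = -176/(4 - 3) + (1 + 8)*(1/413) = -176/1 + 9*(1/413) = -176*1 + 9/413 = -176 + 9/413 = -72679/413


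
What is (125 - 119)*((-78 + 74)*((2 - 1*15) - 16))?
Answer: 696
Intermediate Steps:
(125 - 119)*((-78 + 74)*((2 - 1*15) - 16)) = 6*(-4*((2 - 15) - 16)) = 6*(-4*(-13 - 16)) = 6*(-4*(-29)) = 6*116 = 696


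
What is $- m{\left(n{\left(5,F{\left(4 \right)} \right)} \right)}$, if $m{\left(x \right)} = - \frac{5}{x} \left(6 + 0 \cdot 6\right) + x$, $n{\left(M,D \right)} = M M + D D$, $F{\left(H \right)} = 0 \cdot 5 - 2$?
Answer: $- \frac{811}{29} \approx -27.966$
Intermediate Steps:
$F{\left(H \right)} = -2$ ($F{\left(H \right)} = 0 - 2 = -2$)
$n{\left(M,D \right)} = D^{2} + M^{2}$ ($n{\left(M,D \right)} = M^{2} + D^{2} = D^{2} + M^{2}$)
$m{\left(x \right)} = x - \frac{30}{x}$ ($m{\left(x \right)} = - \frac{5}{x} \left(6 + 0\right) + x = - \frac{5}{x} 6 + x = - \frac{30}{x} + x = x - \frac{30}{x}$)
$- m{\left(n{\left(5,F{\left(4 \right)} \right)} \right)} = - (\left(\left(-2\right)^{2} + 5^{2}\right) - \frac{30}{\left(-2\right)^{2} + 5^{2}}) = - (\left(4 + 25\right) - \frac{30}{4 + 25}) = - (29 - \frac{30}{29}) = \left(-1\right) \frac{811}{29} = - \frac{811}{29}$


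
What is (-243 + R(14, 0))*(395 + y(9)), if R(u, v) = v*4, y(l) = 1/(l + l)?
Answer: -191997/2 ≈ -95999.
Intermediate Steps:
y(l) = 1/(2*l)
R(u, v) = 4*v
(-243 + R(14, 0))*(395 + y(9)) = (-243 + 4*0)*(395 + (½)/9) = (-243 + 0)*(395 + (½)*(⅑)) = -243*(395 + 1/18) = -243*7111/18 = -191997/2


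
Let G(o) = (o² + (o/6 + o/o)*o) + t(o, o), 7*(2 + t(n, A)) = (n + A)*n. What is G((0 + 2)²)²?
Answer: 280900/441 ≈ 636.96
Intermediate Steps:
t(n, A) = -2 + n*(A + n)/7 (t(n, A) = -2 + ((n + A)*n)/7 = -2 + ((A + n)*n)/7 = -2 + (n*(A + n))/7 = -2 + n*(A + n)/7)
G(o) = -2 + 9*o²/7 + o*(1 + o/6) (G(o) = (o² + (o/6 + o/o)*o) + (-2 + o²/7 + o*o/7) = (o² + (o*(⅙) + 1)*o) + (-2 + o²/7 + o²/7) = (o² + (o/6 + 1)*o) + (-2 + 2*o²/7) = (o² + (1 + o/6)*o) + (-2 + 2*o²/7) = (o² + o*(1 + o/6)) + (-2 + 2*o²/7) = -2 + 9*o²/7 + o*(1 + o/6))
G((0 + 2)²)² = (-2 + (0 + 2)² + 61*((0 + 2)²)²/42)² = (-2 + 2² + 61*(2²)²/42)² = (-2 + 4 + (61/42)*4²)² = (-2 + 4 + (61/42)*16)² = (-2 + 4 + 488/21)² = (530/21)² = 280900/441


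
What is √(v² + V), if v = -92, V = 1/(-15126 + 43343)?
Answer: 3*√748781013057/28217 ≈ 92.000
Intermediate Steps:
V = 1/28217 ≈ 3.5440e-5
√(v² + V) = √((-92)² + 1/28217) = √(8464 + 1/28217) = √(238828689/28217) = 3*√748781013057/28217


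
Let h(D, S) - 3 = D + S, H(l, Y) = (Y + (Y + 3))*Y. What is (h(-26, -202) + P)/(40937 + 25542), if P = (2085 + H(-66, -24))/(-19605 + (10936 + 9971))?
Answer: -96595/28851886 ≈ -0.0033480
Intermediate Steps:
H(l, Y) = Y*(3 + 2*Y) (H(l, Y) = (Y + (3 + Y))*Y = (3 + 2*Y)*Y = Y*(3 + 2*Y))
P = 1055/434 (P = (2085 - 24*(3 + 2*(-24)))/(-19605 + (10936 + 9971)) = (2085 - 24*(3 - 48))/(-19605 + 20907) = (2085 - 24*(-45))/1302 = (2085 + 1080)*(1/1302) = 3165*(1/1302) = 1055/434 ≈ 2.4309)
h(D, S) = 3 + D + S (h(D, S) = 3 + (D + S) = 3 + D + S)
(h(-26, -202) + P)/(40937 + 25542) = ((3 - 26 - 202) + 1055/434)/(40937 + 25542) = (-225 + 1055/434)/66479 = -96595/434*1/66479 = -96595/28851886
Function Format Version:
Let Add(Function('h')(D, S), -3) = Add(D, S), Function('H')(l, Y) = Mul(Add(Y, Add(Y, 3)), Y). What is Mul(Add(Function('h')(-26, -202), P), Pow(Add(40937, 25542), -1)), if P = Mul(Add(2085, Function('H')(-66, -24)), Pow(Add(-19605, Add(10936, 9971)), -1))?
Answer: Rational(-96595, 28851886) ≈ -0.0033480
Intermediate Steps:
Function('H')(l, Y) = Mul(Y, Add(3, Mul(2, Y))) (Function('H')(l, Y) = Mul(Add(Y, Add(3, Y)), Y) = Mul(Add(3, Mul(2, Y)), Y) = Mul(Y, Add(3, Mul(2, Y))))
P = Rational(1055, 434) (P = Mul(Add(2085, Mul(-24, Add(3, Mul(2, -24)))), Pow(Add(-19605, Add(10936, 9971)), -1)) = Mul(Add(2085, Mul(-24, Add(3, -48))), Pow(Add(-19605, 20907), -1)) = Mul(Add(2085, Mul(-24, -45)), Pow(1302, -1)) = Mul(Add(2085, 1080), Rational(1, 1302)) = Mul(3165, Rational(1, 1302)) = Rational(1055, 434) ≈ 2.4309)
Function('h')(D, S) = Add(3, D, S) (Function('h')(D, S) = Add(3, Add(D, S)) = Add(3, D, S))
Mul(Add(Function('h')(-26, -202), P), Pow(Add(40937, 25542), -1)) = Mul(Add(Add(3, -26, -202), Rational(1055, 434)), Pow(Add(40937, 25542), -1)) = Mul(Add(-225, Rational(1055, 434)), Pow(66479, -1)) = Mul(Rational(-96595, 434), Rational(1, 66479)) = Rational(-96595, 28851886)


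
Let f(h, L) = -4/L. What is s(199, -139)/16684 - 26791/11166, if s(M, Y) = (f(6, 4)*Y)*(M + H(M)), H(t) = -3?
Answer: -35693635/46573386 ≈ -0.76640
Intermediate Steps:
s(M, Y) = -Y*(-3 + M) (s(M, Y) = ((-4/4)*Y)*(M - 3) = ((-4*1/4)*Y)*(-3 + M) = (-Y)*(-3 + M) = -Y*(-3 + M))
s(199, -139)/16684 - 26791/11166 = -139*(3 - 1*199)/16684 - 26791/11166 = -139*(3 - 199)*(1/16684) - 26791*1/11166 = -139*(-196)*(1/16684) - 26791/11166 = 27244*(1/16684) - 26791/11166 = 6811/4171 - 26791/11166 = -35693635/46573386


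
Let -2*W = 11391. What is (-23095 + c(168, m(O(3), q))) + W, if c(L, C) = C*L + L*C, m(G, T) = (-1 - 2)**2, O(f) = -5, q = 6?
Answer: -51533/2 ≈ -25767.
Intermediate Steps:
W = -11391/2 (W = -1/2*11391 = -11391/2 ≈ -5695.5)
m(G, T) = 9 (m(G, T) = (-3)**2 = 9)
c(L, C) = 2*C*L (c(L, C) = C*L + C*L = 2*C*L)
(-23095 + c(168, m(O(3), q))) + W = (-23095 + 2*9*168) - 11391/2 = (-23095 + 3024) - 11391/2 = -20071 - 11391/2 = -51533/2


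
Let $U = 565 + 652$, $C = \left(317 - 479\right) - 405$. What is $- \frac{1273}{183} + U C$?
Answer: $- \frac{126278410}{183} \approx -6.9005 \cdot 10^{5}$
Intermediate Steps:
$C = -567$ ($C = -162 - 405 = -567$)
$U = 1217$
$- \frac{1273}{183} + U C = - \frac{1273}{183} + 1217 \left(-567\right) = \left(-1273\right) \frac{1}{183} - 690039 = - \frac{1273}{183} - 690039 = - \frac{126278410}{183}$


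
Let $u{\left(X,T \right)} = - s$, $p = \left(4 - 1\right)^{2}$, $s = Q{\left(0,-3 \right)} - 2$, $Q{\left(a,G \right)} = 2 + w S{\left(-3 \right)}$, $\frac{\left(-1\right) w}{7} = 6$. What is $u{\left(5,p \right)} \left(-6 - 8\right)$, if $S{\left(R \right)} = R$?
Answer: $1764$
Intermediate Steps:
$w = -42$ ($w = \left(-7\right) 6 = -42$)
$Q{\left(a,G \right)} = 128$ ($Q{\left(a,G \right)} = 2 - -126 = 2 + 126 = 128$)
$s = 126$ ($s = 128 - 2 = 126$)
$p = 9$ ($p = 3^{2} = 9$)
$u{\left(X,T \right)} = -126$ ($u{\left(X,T \right)} = \left(-1\right) 126 = -126$)
$u{\left(5,p \right)} \left(-6 - 8\right) = - 126 \left(-6 - 8\right) = \left(-126\right) \left(-14\right) = 1764$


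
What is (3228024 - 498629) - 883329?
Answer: 1846066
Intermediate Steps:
(3228024 - 498629) - 883329 = 2729395 - 883329 = 1846066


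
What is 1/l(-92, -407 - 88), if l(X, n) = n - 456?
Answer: -1/951 ≈ -0.0010515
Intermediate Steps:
l(X, n) = -456 + n
1/l(-92, -407 - 88) = 1/(-456 + (-407 - 88)) = 1/(-456 - 495) = 1/(-951) = -1/951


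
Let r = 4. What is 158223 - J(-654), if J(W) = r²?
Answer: 158207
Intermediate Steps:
J(W) = 16 (J(W) = 4² = 16)
158223 - J(-654) = 158223 - 1*16 = 158223 - 16 = 158207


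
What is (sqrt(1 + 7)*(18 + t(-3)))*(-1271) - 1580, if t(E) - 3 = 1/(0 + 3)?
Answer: -1580 - 162688*sqrt(2)/3 ≈ -78272.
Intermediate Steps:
t(E) = 10/3 (t(E) = 3 + 1/(0 + 3) = 3 + 1/3 = 10/3)
(sqrt(1 + 7)*(18 + t(-3)))*(-1271) - 1580 = (sqrt(1 + 7)*(18 + 10/3))*(-1271) - 1580 = (sqrt(8)*(64/3))*(-1271) - 1580 = ((2*sqrt(2))*(64/3))*(-1271) - 1580 = (128*sqrt(2)/3)*(-1271) - 1580 = -162688*sqrt(2)/3 - 1580 = -1580 - 162688*sqrt(2)/3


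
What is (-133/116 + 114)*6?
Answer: 39273/58 ≈ 677.12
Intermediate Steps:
(-133/116 + 114)*6 = (13091/116)*6 = 39273/58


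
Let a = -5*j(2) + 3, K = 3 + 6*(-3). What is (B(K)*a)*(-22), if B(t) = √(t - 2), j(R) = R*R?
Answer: 374*I*√17 ≈ 1542.0*I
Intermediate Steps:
K = -15 (K = 3 - 18 = -15)
j(R) = R²
B(t) = √(-2 + t)
a = -17 (a = -5*2² + 3 = -5*4 + 3 = -20 + 3 = -17)
(B(K)*a)*(-22) = (√(-2 - 15)*(-17))*(-22) = (√(-17)*(-17))*(-22) = ((I*√17)*(-17))*(-22) = -17*I*√17*(-22) = 374*I*√17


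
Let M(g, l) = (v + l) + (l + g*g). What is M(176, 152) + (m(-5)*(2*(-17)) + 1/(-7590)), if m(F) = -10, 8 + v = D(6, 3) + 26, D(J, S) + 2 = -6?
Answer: 240071699/7590 ≈ 31630.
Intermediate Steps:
D(J, S) = -8 (D(J, S) = -2 - 6 = -8)
v = 10 (v = -8 + (-8 + 26) = -8 + 18 = 10)
M(g, l) = 10 + g² + 2*l (M(g, l) = (10 + l) + (l + g*g) = (10 + l) + (l + g²) = 10 + g² + 2*l)
M(176, 152) + (m(-5)*(2*(-17)) + 1/(-7590)) = (10 + 176² + 2*152) + (-20*(-17) + 1/(-7590)) = (10 + 30976 + 304) + (-10*(-34) - 1/7590) = 31290 + (340 - 1/7590) = 31290 + 2580599/7590 = 240071699/7590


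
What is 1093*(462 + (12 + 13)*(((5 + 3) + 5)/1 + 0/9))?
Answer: 860191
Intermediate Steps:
1093*(462 + (12 + 13)*(((5 + 3) + 5)/1 + 0/9)) = 1093*(462 + 25*((8 + 5)*1 + 0*(⅑))) = 1093*(462 + 25*(13*1 + 0)) = 1093*(462 + 25*(13 + 0)) = 1093*(462 + 25*13) = 1093*(462 + 325) = 1093*787 = 860191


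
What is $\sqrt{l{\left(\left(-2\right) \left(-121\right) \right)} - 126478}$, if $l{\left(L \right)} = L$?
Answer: $2 i \sqrt{31559} \approx 355.3 i$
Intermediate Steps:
$\sqrt{l{\left(\left(-2\right) \left(-121\right) \right)} - 126478} = \sqrt{\left(-2\right) \left(-121\right) - 126478} = \sqrt{242 - 126478} = \sqrt{-126236} = 2 i \sqrt{31559}$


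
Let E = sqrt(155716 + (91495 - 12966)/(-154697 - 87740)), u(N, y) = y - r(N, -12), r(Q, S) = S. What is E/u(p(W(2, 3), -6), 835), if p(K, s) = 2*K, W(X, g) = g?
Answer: sqrt(9152297702321631)/205344139 ≈ 0.46589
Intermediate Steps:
u(N, y) = 12 + y (u(N, y) = y - 1*(-12) = y + 12 = 12 + y)
E = sqrt(9152297702321631)/242437 (E = sqrt(155716 + 78529/(-242437)) = sqrt(155716 + 78529*(-1/242437)) = sqrt(155716 - 78529/242437) = sqrt(37751241363/242437) = sqrt(9152297702321631)/242437 ≈ 394.61)
E/u(p(W(2, 3), -6), 835) = (sqrt(9152297702321631)/242437)/(12 + 835) = (sqrt(9152297702321631)/242437)/847 = (sqrt(9152297702321631)/242437)*(1/847) = sqrt(9152297702321631)/205344139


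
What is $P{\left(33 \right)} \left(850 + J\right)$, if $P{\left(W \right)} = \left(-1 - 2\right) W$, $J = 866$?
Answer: $-169884$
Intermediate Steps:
$P{\left(W \right)} = - 3 W$
$P{\left(33 \right)} \left(850 + J\right) = \left(-3\right) 33 \left(850 + 866\right) = \left(-99\right) 1716 = -169884$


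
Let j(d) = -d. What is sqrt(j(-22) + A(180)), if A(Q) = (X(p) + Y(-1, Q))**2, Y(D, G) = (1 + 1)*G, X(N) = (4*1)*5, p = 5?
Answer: sqrt(144422) ≈ 380.03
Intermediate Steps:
X(N) = 20 (X(N) = 4*5 = 20)
Y(D, G) = 2*G
A(Q) = (20 + 2*Q)**2
sqrt(j(-22) + A(180)) = sqrt(-1*(-22) + 4*(10 + 180)**2) = sqrt(22 + 4*190**2) = sqrt(22 + 4*36100) = sqrt(22 + 144400) = sqrt(144422)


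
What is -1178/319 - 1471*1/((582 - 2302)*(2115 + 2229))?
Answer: -8801169791/2383465920 ≈ -3.6926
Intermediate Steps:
-1178/319 - 1471*1/((582 - 2302)*(2115 + 2229)) = -1178*1/319 - 1471/(4344*(-1720)) = -1178/319 - 1471/(-7471680) = -1178/319 - 1471*(-1/7471680) = -1178/319 + 1471/7471680 = -8801169791/2383465920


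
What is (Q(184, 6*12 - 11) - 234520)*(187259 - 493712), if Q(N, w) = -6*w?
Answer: 71981519358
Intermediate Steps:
(Q(184, 6*12 - 11) - 234520)*(187259 - 493712) = (-6*(6*12 - 11) - 234520)*(187259 - 493712) = (-6*(72 - 11) - 234520)*(-306453) = (-6*61 - 234520)*(-306453) = (-366 - 234520)*(-306453) = -234886*(-306453) = 71981519358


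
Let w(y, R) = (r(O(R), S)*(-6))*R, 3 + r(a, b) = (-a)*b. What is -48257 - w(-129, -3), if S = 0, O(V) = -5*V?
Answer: -48203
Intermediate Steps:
r(a, b) = -3 - a*b (r(a, b) = -3 + (-a)*b = -3 - a*b)
w(y, R) = 18*R (w(y, R) = ((-3 - 1*(-5*R)*0)*(-6))*R = ((-3 + 0)*(-6))*R = (-3*(-6))*R = 18*R)
-48257 - w(-129, -3) = -48257 - 18*(-3) = -48257 - 1*(-54) = -48257 + 54 = -48203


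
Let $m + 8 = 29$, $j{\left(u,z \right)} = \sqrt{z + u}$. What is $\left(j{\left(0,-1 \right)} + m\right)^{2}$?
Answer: $\left(21 + i\right)^{2} \approx 440.0 + 42.0 i$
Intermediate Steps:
$j{\left(u,z \right)} = \sqrt{u + z}$
$m = 21$ ($m = -8 + 29 = 21$)
$\left(j{\left(0,-1 \right)} + m\right)^{2} = \left(\sqrt{0 - 1} + 21\right)^{2} = \left(\sqrt{-1} + 21\right)^{2} = \left(i + 21\right)^{2} = \left(21 + i\right)^{2}$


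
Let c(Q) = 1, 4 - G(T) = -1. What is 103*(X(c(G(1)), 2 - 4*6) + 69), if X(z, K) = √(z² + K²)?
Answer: 7107 + 103*√485 ≈ 9375.3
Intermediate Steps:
G(T) = 5 (G(T) = 4 - 1*(-1) = 4 + 1 = 5)
X(z, K) = √(K² + z²)
103*(X(c(G(1)), 2 - 4*6) + 69) = 103*(√((2 - 4*6)² + 1²) + 69) = 103*(√((2 - 1*24)² + 1) + 69) = 103*(√((2 - 24)² + 1) + 69) = 103*(√((-22)² + 1) + 69) = 103*(√(484 + 1) + 69) = 103*(√485 + 69) = 103*(69 + √485) = 7107 + 103*√485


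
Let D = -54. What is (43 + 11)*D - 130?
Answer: -3046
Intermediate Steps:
(43 + 11)*D - 130 = (43 + 11)*(-54) - 130 = 54*(-54) - 130 = -2916 - 130 = -3046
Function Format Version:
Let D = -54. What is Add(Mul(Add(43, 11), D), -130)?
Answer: -3046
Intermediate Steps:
Add(Mul(Add(43, 11), D), -130) = Add(Mul(Add(43, 11), -54), -130) = Add(Mul(54, -54), -130) = Add(-2916, -130) = -3046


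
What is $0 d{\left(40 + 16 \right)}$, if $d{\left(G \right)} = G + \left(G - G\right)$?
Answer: $0$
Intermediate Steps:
$d{\left(G \right)} = G$ ($d{\left(G \right)} = G + 0 = G$)
$0 d{\left(40 + 16 \right)} = 0 \left(40 + 16\right) = 0 \cdot 56 = 0$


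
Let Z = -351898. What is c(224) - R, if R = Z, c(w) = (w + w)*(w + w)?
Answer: 552602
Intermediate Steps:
c(w) = 4*w² (c(w) = (2*w)*(2*w) = 4*w²)
R = -351898
c(224) - R = 4*224² - 1*(-351898) = 4*50176 + 351898 = 200704 + 351898 = 552602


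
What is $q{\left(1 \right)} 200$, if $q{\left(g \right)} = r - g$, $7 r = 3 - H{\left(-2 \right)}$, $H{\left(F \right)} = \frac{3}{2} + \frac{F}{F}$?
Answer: $- \frac{1300}{7} \approx -185.71$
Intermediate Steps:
$H{\left(F \right)} = \frac{5}{2}$ ($H{\left(F \right)} = 3 \cdot \frac{1}{2} + 1 = \frac{3}{2} + 1 = \frac{5}{2}$)
$r = \frac{1}{14}$ ($r = \frac{3 - \frac{5}{2}}{7} = \frac{1}{7} \cdot \frac{1}{2} = \frac{1}{14} \approx 0.071429$)
$q{\left(g \right)} = \frac{1}{14} - g$
$q{\left(1 \right)} 200 = \left(\frac{1}{14} - 1\right) 200 = \left(- \frac{13}{14}\right) 200 = - \frac{1300}{7}$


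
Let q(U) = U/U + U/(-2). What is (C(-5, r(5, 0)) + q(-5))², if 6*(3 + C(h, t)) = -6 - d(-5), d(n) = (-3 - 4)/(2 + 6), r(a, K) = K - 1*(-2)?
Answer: 289/2304 ≈ 0.12543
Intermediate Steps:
r(a, K) = 2 + K (r(a, K) = K + 2 = 2 + K)
q(U) = 1 - U/2 (q(U) = 1 + U*(-½) = 1 - U/2)
d(n) = -7/8
C(h, t) = -185/48 (C(h, t) = -3 + (-6 - 1*(-7/8))/6 = -3 + (-6 + 7/8)/6 = -3 + (⅙)*(-41/8) = -3 - 41/48 = -185/48)
(C(-5, r(5, 0)) + q(-5))² = (-185/48 + (1 - ½*(-5)))² = (-185/48 + (1 + 5/2))² = (-185/48 + 7/2)² = (-17/48)² = 289/2304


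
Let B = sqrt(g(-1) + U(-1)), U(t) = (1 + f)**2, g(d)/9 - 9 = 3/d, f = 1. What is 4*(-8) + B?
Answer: -32 + sqrt(58) ≈ -24.384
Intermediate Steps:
g(d) = 81 + 27/d (g(d) = 81 + 9*(3/d) = 81 + 27/d)
U(t) = 4 (U(t) = (1 + 1)**2 = 2**2 = 4)
B = sqrt(58) (B = sqrt((81 + 27/(-1)) + 4) = sqrt((81 + 27*(-1)) + 4) = sqrt((81 - 27) + 4) = sqrt(54 + 4) = sqrt(58) ≈ 7.6158)
4*(-8) + B = 4*(-8) + sqrt(58) = -32 + sqrt(58)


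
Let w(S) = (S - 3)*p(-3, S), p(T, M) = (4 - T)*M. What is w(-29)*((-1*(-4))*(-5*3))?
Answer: -389760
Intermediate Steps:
p(T, M) = M*(4 - T)
w(S) = 7*S*(-3 + S) (w(S) = (S - 3)*(S*(4 - 1*(-3))) = (-3 + S)*(S*(4 + 3)) = (-3 + S)*(S*7) = (-3 + S)*(7*S) = 7*S*(-3 + S))
w(-29)*((-1*(-4))*(-5*3)) = (7*(-29)*(-3 - 29))*((-1*(-4))*(-5*3)) = (7*(-29)*(-32))*(4*(-15)) = 6496*(-60) = -389760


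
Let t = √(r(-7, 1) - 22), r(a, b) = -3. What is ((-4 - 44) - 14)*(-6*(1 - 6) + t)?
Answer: -1860 - 310*I ≈ -1860.0 - 310.0*I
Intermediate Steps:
t = 5*I (t = √(-3 - 22) = √(-25) = 5*I ≈ 5.0*I)
((-4 - 44) - 14)*(-6*(1 - 6) + t) = ((-4 - 44) - 14)*(-6*(1 - 6) + 5*I) = (-48 - 14)*(-6*(-5) + 5*I) = -62*(30 + 5*I) = -1860 - 310*I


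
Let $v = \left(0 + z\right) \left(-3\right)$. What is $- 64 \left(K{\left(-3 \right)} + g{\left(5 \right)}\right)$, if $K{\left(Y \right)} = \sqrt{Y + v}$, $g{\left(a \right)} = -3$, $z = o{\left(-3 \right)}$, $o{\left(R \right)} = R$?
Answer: $192 - 64 \sqrt{6} \approx 35.233$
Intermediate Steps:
$z = -3$
$v = 9$ ($v = \left(0 - 3\right) \left(-3\right) = \left(-3\right) \left(-3\right) = 9$)
$K{\left(Y \right)} = \sqrt{9 + Y}$ ($K{\left(Y \right)} = \sqrt{Y + 9} = \sqrt{9 + Y}$)
$- 64 \left(K{\left(-3 \right)} + g{\left(5 \right)}\right) = - 64 \left(\sqrt{9 - 3} - 3\right) = - 64 \left(\sqrt{6} - 3\right) = - 64 \left(-3 + \sqrt{6}\right) = 192 - 64 \sqrt{6}$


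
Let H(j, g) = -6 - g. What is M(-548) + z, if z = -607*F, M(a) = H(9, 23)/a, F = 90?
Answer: -29937211/548 ≈ -54630.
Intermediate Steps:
M(a) = -29/a (M(a) = (-6 - 1*23)/a = (-6 - 23)/a = -29/a)
z = -54630 (z = -607*90 = -54630)
M(-548) + z = -29/(-548) - 54630 = -29*(-1/548) - 54630 = 29/548 - 54630 = -29937211/548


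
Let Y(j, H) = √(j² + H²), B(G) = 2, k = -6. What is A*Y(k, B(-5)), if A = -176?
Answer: -352*√10 ≈ -1113.1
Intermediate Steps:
Y(j, H) = √(H² + j²)
A*Y(k, B(-5)) = -176*√(2² + (-6)²) = -176*√(4 + 36) = -352*√10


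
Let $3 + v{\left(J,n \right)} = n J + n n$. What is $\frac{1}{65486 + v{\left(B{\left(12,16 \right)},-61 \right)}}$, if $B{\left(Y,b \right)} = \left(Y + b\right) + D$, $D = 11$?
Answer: $\frac{1}{66825} \approx 1.4964 \cdot 10^{-5}$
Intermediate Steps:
$B{\left(Y,b \right)} = 11 + Y + b$ ($B{\left(Y,b \right)} = \left(Y + b\right) + 11 = 11 + Y + b$)
$v{\left(J,n \right)} = -3 + n^{2} + J n$ ($v{\left(J,n \right)} = -3 + \left(n J + n n\right) = -3 + \left(J n + n^{2}\right) = -3 + \left(n^{2} + J n\right) = -3 + n^{2} + J n$)
$\frac{1}{65486 + v{\left(B{\left(12,16 \right)},-61 \right)}} = \frac{1}{65486 + \left(-3 + \left(-61\right)^{2} + \left(11 + 12 + 16\right) \left(-61\right)\right)} = \frac{1}{65486 + \left(-3 + 3721 + 39 \left(-61\right)\right)} = \frac{1}{65486 - -1339} = \frac{1}{65486 + 1339} = \frac{1}{66825}$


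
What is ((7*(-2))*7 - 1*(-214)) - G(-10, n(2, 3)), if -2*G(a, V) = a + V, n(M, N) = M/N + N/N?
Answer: 671/6 ≈ 111.83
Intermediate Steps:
n(M, N) = 1 + M/N (n(M, N) = M/N + 1 = 1 + M/N)
G(a, V) = -V/2 - a/2 (G(a, V) = -(a + V)/2 = -(V + a)/2 = -V/2 - a/2)
((7*(-2))*7 - 1*(-214)) - G(-10, n(2, 3)) = ((7*(-2))*7 - 1*(-214)) - (-(2 + 3)/(2*3) - ½*(-10)) = (-14*7 + 214) - (-5/6 + 5) = (-98 + 214) - (-½*5/3 + 5) = 116 - (-⅚ + 5) = 116 - 1*25/6 = 116 - 25/6 = 671/6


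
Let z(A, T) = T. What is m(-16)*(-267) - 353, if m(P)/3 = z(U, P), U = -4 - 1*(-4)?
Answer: 12463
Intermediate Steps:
U = 0 (U = -4 + 4 = 0)
m(P) = 3*P
m(-16)*(-267) - 353 = (3*(-16))*(-267) - 353 = -48*(-267) - 353 = 12816 - 353 = 12463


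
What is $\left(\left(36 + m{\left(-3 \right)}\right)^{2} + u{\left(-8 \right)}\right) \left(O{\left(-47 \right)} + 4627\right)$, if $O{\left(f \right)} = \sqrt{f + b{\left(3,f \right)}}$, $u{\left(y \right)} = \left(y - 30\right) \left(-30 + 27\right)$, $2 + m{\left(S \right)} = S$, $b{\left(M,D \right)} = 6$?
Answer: $4974025 + 1075 i \sqrt{41} \approx 4.974 \cdot 10^{6} + 6883.4 i$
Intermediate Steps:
$m{\left(S \right)} = -2 + S$
$u{\left(y \right)} = 90 - 3 y$ ($u{\left(y \right)} = \left(-30 + y\right) \left(-3\right) = 90 - 3 y$)
$O{\left(f \right)} = \sqrt{6 + f}$ ($O{\left(f \right)} = \sqrt{f + 6} = \sqrt{6 + f}$)
$\left(\left(36 + m{\left(-3 \right)}\right)^{2} + u{\left(-8 \right)}\right) \left(O{\left(-47 \right)} + 4627\right) = \left(\left(36 - 5\right)^{2} + \left(90 - -24\right)\right) \left(\sqrt{6 - 47} + 4627\right) = \left(\left(36 - 5\right)^{2} + \left(90 + 24\right)\right) \left(\sqrt{-41} + 4627\right) = \left(31^{2} + 114\right) \left(i \sqrt{41} + 4627\right) = \left(961 + 114\right) \left(4627 + i \sqrt{41}\right) = 1075 \left(4627 + i \sqrt{41}\right) = 4974025 + 1075 i \sqrt{41}$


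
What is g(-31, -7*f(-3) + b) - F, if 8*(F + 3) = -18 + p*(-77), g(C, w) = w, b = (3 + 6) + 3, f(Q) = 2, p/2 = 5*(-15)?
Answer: -2881/2 ≈ -1440.5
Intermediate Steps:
p = -150 (p = 2*(5*(-15)) = 2*(-75) = -150)
b = 12 (b = 9 + 3 = 12)
F = 2877/2 (F = -3 + (-18 - 150*(-77))/8 = -3 + (-18 + 11550)/8 = -3 + (⅛)*11532 = -3 + 2883/2 = 2877/2 ≈ 1438.5)
g(-31, -7*f(-3) + b) - F = (-7*2 + 12) - 1*2877/2 = (-14 + 12) - 2877/2 = -2 - 2877/2 = -2881/2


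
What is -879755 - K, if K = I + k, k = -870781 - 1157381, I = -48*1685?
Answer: 1229287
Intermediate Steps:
I = -80880
k = -2028162
K = -2109042 (K = -80880 - 2028162 = -2109042)
-879755 - K = -879755 - 1*(-2109042) = -879755 + 2109042 = 1229287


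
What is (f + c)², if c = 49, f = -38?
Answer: 121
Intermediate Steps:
(f + c)² = (-38 + 49)² = 11² = 121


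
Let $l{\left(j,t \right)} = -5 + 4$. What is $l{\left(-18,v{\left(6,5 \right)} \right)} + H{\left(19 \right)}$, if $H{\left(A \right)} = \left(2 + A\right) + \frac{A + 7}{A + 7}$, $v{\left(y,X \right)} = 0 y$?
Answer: $21$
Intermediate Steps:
$v{\left(y,X \right)} = 0$
$l{\left(j,t \right)} = -1$
$H{\left(A \right)} = 3 + A$ ($H{\left(A \right)} = \left(2 + A\right) + \frac{7 + A}{7 + A} = \left(2 + A\right) + 1 = 3 + A$)
$l{\left(-18,v{\left(6,5 \right)} \right)} + H{\left(19 \right)} = -1 + \left(3 + 19\right) = -1 + 22 = 21$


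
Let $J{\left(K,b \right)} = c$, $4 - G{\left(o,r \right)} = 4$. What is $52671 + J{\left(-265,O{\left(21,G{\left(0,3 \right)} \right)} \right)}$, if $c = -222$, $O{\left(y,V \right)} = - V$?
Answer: $52449$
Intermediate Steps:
$G{\left(o,r \right)} = 0$ ($G{\left(o,r \right)} = 4 - 4 = 0$)
$J{\left(K,b \right)} = -222$
$52671 + J{\left(-265,O{\left(21,G{\left(0,3 \right)} \right)} \right)} = 52671 - 222 = 52449$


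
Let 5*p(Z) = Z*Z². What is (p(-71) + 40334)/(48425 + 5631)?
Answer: -156241/270280 ≈ -0.57807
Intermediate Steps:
p(Z) = Z³/5 (p(Z) = (Z*Z²)/5 = Z³/5)
(p(-71) + 40334)/(48425 + 5631) = ((⅕)*(-71)³ + 40334)/(48425 + 5631) = ((⅕)*(-357911) + 40334)/54056 = (-357911/5 + 40334)*(1/54056) = -156241/5*1/54056 = -156241/270280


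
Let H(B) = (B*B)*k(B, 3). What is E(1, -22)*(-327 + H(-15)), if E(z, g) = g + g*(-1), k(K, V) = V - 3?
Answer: 0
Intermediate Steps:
k(K, V) = -3 + V
E(z, g) = 0 (E(z, g) = g - g = 0)
H(B) = 0 (H(B) = (B*B)*(-3 + 3) = B²*0 = 0)
E(1, -22)*(-327 + H(-15)) = 0*(-327 + 0) = 0*(-327) = 0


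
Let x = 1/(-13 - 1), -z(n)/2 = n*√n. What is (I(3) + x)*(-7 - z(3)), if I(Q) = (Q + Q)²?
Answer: -503/2 + 1509*√3/7 ≈ 121.88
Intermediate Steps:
z(n) = -2*n^(3/2) (z(n) = -2*n*√n = -2*n^(3/2))
x = -1/14 (x = 1/(-14) = -1/14 ≈ -0.071429)
I(Q) = 4*Q² (I(Q) = (2*Q)² = 4*Q²)
(I(3) + x)*(-7 - z(3)) = (4*3² - 1/14)*(-7 - (-2)*3^(3/2)) = (4*9 - 1/14)*(-7 - (-2)*3*√3) = (36 - 1/14)*(-7 - (-6)*√3) = 503*(-7 + 6*√3)/14 = -503/2 + 1509*√3/7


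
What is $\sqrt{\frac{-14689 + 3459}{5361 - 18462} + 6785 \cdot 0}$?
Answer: $\frac{\sqrt{147124230}}{13101} \approx 0.92584$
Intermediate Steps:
$\sqrt{\frac{-14689 + 3459}{5361 - 18462} + 6785 \cdot 0} = \sqrt{- \frac{11230}{-13101} + 0} = \sqrt{\left(-11230\right) \left(- \frac{1}{13101}\right) + 0} = \sqrt{\frac{11230}{13101} + 0} = \sqrt{\frac{11230}{13101}} = \frac{\sqrt{147124230}}{13101}$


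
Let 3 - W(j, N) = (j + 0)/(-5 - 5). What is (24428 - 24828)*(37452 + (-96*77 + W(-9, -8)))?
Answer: -12024840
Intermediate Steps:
W(j, N) = 3 + j/10 (W(j, N) = 3 - (j + 0)/(-5 - 5) = 3 - j/(-10) = 3 - j*(-1)/10 = 3 - (-1)*j/10 = 3 + j/10)
(24428 - 24828)*(37452 + (-96*77 + W(-9, -8))) = (24428 - 24828)*(37452 + (-96*77 + (3 + (⅒)*(-9)))) = -400*(37452 + (-7392 + (3 - 9/10))) = -400*(37452 + (-7392 + 21/10)) = -400*(37452 - 73899/10) = -400*300621/10 = -12024840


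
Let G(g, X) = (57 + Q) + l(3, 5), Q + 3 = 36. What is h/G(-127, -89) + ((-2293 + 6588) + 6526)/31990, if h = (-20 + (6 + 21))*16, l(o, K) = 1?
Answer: 652513/415870 ≈ 1.5690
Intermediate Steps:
Q = 33 (Q = -3 + 36 = 33)
G(g, X) = 91 (G(g, X) = (57 + 33) + 1 = 90 + 1 = 91)
h = 112 (h = (-20 + 27)*16 = 7*16 = 112)
h/G(-127, -89) + ((-2293 + 6588) + 6526)/31990 = 112/91 + ((-2293 + 6588) + 6526)/31990 = 112*(1/91) + (4295 + 6526)*(1/31990) = 16/13 + 10821*(1/31990) = 16/13 + 10821/31990 = 652513/415870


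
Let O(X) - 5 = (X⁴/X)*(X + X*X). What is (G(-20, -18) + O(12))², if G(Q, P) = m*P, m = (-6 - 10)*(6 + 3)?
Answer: 74073787225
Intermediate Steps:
O(X) = 5 + X³*(X + X²) (O(X) = 5 + (X⁴/X)*(X + X*X) = 5 + X³*(X + X²))
m = -144 (m = -16*9 = -144)
G(Q, P) = -144*P
(G(-20, -18) + O(12))² = (-144*(-18) + (5 + 12⁴ + 12⁵))² = (2592 + (5 + 20736 + 248832))² = (2592 + 269573)² = 272165² = 74073787225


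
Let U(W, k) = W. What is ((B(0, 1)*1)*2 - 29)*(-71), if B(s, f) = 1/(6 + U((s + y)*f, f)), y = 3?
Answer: 18389/9 ≈ 2043.2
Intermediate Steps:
B(s, f) = 1/(6 + f*(3 + s)) (B(s, f) = 1/(6 + (s + 3)*f) = 1/(6 + (3 + s)*f) = 1/(6 + f*(3 + s)))
((B(0, 1)*1)*2 - 29)*(-71) = ((1/(6 + 1*(3 + 0)))*2 - 29)*(-71) = ((1/(6 + 1*3))*2 - 29)*(-71) = ((1/(6 + 3))*2 - 29)*(-71) = ((1/9)*2 - 29)*(-71) = (2/9 - 29)*(-71) = -259/9*(-71) = 18389/9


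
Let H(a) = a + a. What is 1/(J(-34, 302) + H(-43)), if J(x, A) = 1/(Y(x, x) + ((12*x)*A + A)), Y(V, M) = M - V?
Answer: -122914/10570605 ≈ -0.011628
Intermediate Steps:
H(a) = 2*a
J(x, A) = 1/(A + 12*A*x) (J(x, A) = 1/((x - x) + ((12*x)*A + A)) = 1/(0 + (12*A*x + A)) = 1/(0 + (A + 12*A*x)) = 1/(A + 12*A*x))
1/(J(-34, 302) + H(-43)) = 1/(1/(302*(1 + 12*(-34))) + 2*(-43)) = 1/(1/(302*(1 - 408)) - 86) = 1/((1/302)/(-407) - 86) = 1/((1/302)*(-1/407) - 86) = 1/(-1/122914 - 86) = 1/(-10570605/122914) = -122914/10570605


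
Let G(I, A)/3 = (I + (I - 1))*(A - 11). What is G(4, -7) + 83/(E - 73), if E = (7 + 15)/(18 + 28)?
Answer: -632413/1668 ≈ -379.14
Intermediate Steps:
G(I, A) = 3*(-1 + 2*I)*(-11 + A) (G(I, A) = 3*((I + (I - 1))*(A - 11)) = 3*((I + (-1 + I))*(-11 + A)) = 3*((-1 + 2*I)*(-11 + A)) = 3*(-1 + 2*I)*(-11 + A))
E = 11/23 (E = 22/46 = 22*(1/46) = 11/23 ≈ 0.47826)
G(4, -7) + 83/(E - 73) = (33 - 66*4 - 3*(-7) + 6*(-7)*4) + 83/(11/23 - 73) = (33 - 264 + 21 - 168) + 83/(-1668/23) = -378 - 23/1668*83 = -378 - 1909/1668 = -632413/1668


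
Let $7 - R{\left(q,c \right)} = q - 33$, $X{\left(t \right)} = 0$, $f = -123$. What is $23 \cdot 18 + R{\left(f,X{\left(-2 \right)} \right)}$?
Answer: $577$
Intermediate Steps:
$R{\left(q,c \right)} = 40 - q$ ($R{\left(q,c \right)} = 7 - \left(q - 33\right) = 7 - \left(-33 + q\right) = 40 - q$)
$23 \cdot 18 + R{\left(f,X{\left(-2 \right)} \right)} = 23 \cdot 18 + \left(40 - -123\right) = 414 + \left(40 + 123\right) = 414 + 163 = 577$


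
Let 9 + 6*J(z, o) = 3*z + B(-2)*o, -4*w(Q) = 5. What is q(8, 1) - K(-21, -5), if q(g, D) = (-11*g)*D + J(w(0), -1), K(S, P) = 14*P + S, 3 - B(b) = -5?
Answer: -11/24 ≈ -0.45833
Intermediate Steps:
w(Q) = -5/4 (w(Q) = -¼*5 = -5/4)
B(b) = 8 (B(b) = 3 - 1*(-5) = 3 + 5 = 8)
K(S, P) = S + 14*P
J(z, o) = -3/2 + z/2 + 4*o/3 (J(z, o) = -3/2 + (3*z + 8*o)/6 = -3/2 + (z/2 + 4*o/3) = -3/2 + z/2 + 4*o/3)
q(g, D) = -83/24 - 11*D*g (q(g, D) = (-11*g)*D + (-3/2 + (½)*(-5/4) + (4/3)*(-1)) = -11*D*g + (-3/2 - 5/8 - 4/3) = -11*D*g - 83/24 = -83/24 - 11*D*g)
q(8, 1) - K(-21, -5) = (-83/24 - 11*1*8) - (-21 + 14*(-5)) = (-83/24 - 88) - (-21 - 70) = -2195/24 - 1*(-91) = -2195/24 + 91 = -11/24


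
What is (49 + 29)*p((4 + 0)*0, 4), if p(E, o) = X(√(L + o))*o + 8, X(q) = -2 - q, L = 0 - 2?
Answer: -312*√2 ≈ -441.23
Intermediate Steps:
L = -2
p(E, o) = 8 + o*(-2 - √(-2 + o)) (p(E, o) = (-2 - √(-2 + o))*o + 8 = o*(-2 - √(-2 + o)) + 8 = 8 + o*(-2 - √(-2 + o)))
(49 + 29)*p((4 + 0)*0, 4) = (49 + 29)*(8 - 1*4*(2 + √(-2 + 4))) = 78*(8 - 1*4*(2 + √2)) = 78*(8 + (-8 - 4*√2)) = 78*(-4*√2) = -312*√2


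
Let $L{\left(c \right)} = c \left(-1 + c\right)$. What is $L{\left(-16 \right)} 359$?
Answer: $97648$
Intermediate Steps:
$L{\left(-16 \right)} 359 = - 16 \left(-1 - 16\right) 359 = \left(-16\right) \left(-17\right) 359 = 272 \cdot 359 = 97648$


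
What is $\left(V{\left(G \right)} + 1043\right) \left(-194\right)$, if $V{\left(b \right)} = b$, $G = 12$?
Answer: $-204670$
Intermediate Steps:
$\left(V{\left(G \right)} + 1043\right) \left(-194\right) = \left(12 + 1043\right) \left(-194\right) = 1055 \left(-194\right) = -204670$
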